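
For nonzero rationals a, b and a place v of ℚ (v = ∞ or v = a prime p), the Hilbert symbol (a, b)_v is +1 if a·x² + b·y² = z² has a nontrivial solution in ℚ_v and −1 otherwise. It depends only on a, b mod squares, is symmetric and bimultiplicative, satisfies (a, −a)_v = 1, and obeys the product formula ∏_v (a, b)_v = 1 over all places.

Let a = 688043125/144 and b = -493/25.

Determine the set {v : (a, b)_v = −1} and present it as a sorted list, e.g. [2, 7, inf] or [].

[11, 17]

(a, b) ≡ (1309, -493) mod (ℚ^×)²; places V = {2, 3, 5, 7, 11, 17, 29, ∞}.
(a,b)_29: α=2, u≡23; β=1, v≡26 (mod 29); (23|29)=+1, (26|29)=-1; sign (−1)^0·+1^1·-1^2 = +1.
(a,b)_7: α=1, u≡6; β=0, v≡1 (mod 7); (6|7)=-1, (1|7)=+1; sign (−1)^0·-1^0·+1^1 = +1.
(a,b)_17: α=1, u≡15; β=1, v≡7 (mod 17); (15|17)=+1, (7|17)=-1; sign (−1)^0·+1^1·-1^1 = -1.
(a,b)_3: α=-2, u≡1; β=0, v≡2 (mod 3); (1|3)=+1, (2|3)=-1; sign (−1)^0·+1^0·-1^-2 = +1.
(a,b)_11: α=1, u≡9; β=0, v≡8 (mod 11); (9|11)=+1, (8|11)=-1; sign (−1)^0·+1^0·-1^1 = -1.
(a,b)_2: α=-4, β=0; u≡5, v≡3 (mod 8); ε(u)ε(v)=0·1, αω(v)=-4·1, βω(u)=0·1; sum ≡ 0  ⇒  +1.
(a,b)_∞: sgn(1309)=+, sgn(-493)=−, so +1.
(a,b)_5: α=4, u≡1; β=-2, v≡2 (mod 5); (1|5)=+1, (2|5)=-1; sign (−1)^0·+1^-2·-1^4 = +1.
(1309, -493 / ℚ) ramifies at {11, 17}: a division algebra.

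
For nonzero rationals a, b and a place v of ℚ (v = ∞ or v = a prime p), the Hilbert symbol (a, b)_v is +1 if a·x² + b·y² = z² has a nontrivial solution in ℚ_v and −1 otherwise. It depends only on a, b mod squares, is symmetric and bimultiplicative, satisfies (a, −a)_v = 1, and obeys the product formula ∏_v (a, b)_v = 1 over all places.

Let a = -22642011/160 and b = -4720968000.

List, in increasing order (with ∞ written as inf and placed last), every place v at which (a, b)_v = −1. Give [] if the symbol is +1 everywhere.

(a, b) ≡ (-34510, -327845) mod (ℚ^×)²; places V = {2, 3, 5, 7, 17, 19, 29, ∞}.
(a,b)_5: α=-1, u≡2; β=3, v≡1 (mod 5); (2|5)=-1, (1|5)=+1; sign (−1)^0·-1^3·+1^-1 = -1.
(a,b)_3: α=8, u≡2; β=2, v≡1 (mod 3); (2|3)=-1, (1|3)=+1; sign (−1)^0·-1^2·+1^8 = +1.
(a,b)_17: α=1, u≡12; β=1, v≡10 (mod 17); (12|17)=-1, (10|17)=-1; sign (−1)^0·-1^1·-1^1 = +1.
(a,b)_19: α=0, u≡10; β=1, v≡6 (mod 19); (10|19)=-1, (6|19)=+1; sign (−1)^0·-1^1·+1^0 = -1.
(a,b)_2: α=-5, β=6; u≡1, v≡3 (mod 8); ε(u)ε(v)=0·1, αω(v)=-5·1, βω(u)=6·0; sum ≡ 1  ⇒  -1.
(a,b)_∞: sgn(-34510)=−, sgn(-327845)=−, so -1.
(a,b)_29: α=1, u≡16; β=1, v≡22 (mod 29); (16|29)=+1, (22|29)=+1; sign (−1)^0·+1^1·+1^1 = +1.
(a,b)_7: α=1, u≡6; β=1, v≡2 (mod 7); (6|7)=-1, (2|7)=+1; sign (−1)^1·-1^1·+1^1 = +1.
|Ram(-34510, -327845)| = 4, even; anisotropic at {2, 5, 19, ∞}.

[2, 5, 19, inf]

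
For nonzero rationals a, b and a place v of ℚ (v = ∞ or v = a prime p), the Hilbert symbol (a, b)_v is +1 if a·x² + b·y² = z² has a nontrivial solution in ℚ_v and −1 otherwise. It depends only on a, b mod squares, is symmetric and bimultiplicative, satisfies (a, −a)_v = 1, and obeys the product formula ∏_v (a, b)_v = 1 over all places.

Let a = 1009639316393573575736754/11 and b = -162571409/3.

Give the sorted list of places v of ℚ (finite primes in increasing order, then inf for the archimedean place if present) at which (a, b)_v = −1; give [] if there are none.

Mod squares: a ≡ 56166, b ≡ -3003. Check v ∈ {∞, 2, 3, 7, 11, 13, 19, 23, 31, 37}.
v=7: a=7^4·(≡6), b=7^1·(≡5) mod 7; (6|7)=-1, (5|7)=-1; (−1)^{4·1·3}·(-1)^1·(-1)^4 = -1.
v=37: a=37^1·(≡1), b=37^0·(≡14) mod 37; (1|37)=+1, (14|37)=-1; (−1)^{1·0·18}·(+1)^0·(-1)^1 = -1.
v=3: a=3^3·(≡2), b=3^-1·(≡1) mod 3; (2|3)=-1, (1|3)=+1; (−1)^{3·-1·1}·(-1)^-1·(+1)^3 = +1.
v=13: a=13^4·(≡7), b=13^3·(≡4) mod 13; (7|13)=-1, (4|13)=+1; (−1)^{4·3·6}·(-1)^3·(+1)^4 = -1.
v=11: a=11^-1·(≡2), b=11^1·(≡6) mod 11; (2|11)=-1, (6|11)=-1; (−1)^{-1·1·5}·(-1)^1·(-1)^-1 = -1.
v=31: a=31^6·(≡25), b=31^2·(≡20) mod 31; (25|31)=+1, (20|31)=+1; (−1)^{6·2·15}·(+1)^2·(+1)^6 = +1.
v=∞: 56166 > 0 and -3003 < 0  ⇒  (a,b)_∞ = +1.
v=2: v_2(a)=1, v_2(b)=0; units ≡ 3, 5 (mod 8); ε·ε+αω+βω = 1·0+1·1+0·1 ≡ 1  ⇒  (a,b)_2 = -1.
v=19: a=19^2·(≡15), b=19^0·(≡13) mod 19; (15|19)=-1, (13|19)=-1; (−1)^{2·0·9}·(-1)^0·(-1)^2 = +1.
v=23: a=23^1·(≡6), b=23^0·(≡22) mod 23; (6|23)=+1, (22|23)=-1; (−1)^{1·0·11}·(+1)^0·(-1)^1 = -1.
(56166, -3003 / ℚ) ramifies at {2, 7, 11, 13, 23, 37}: a division algebra.

[2, 7, 11, 13, 23, 37]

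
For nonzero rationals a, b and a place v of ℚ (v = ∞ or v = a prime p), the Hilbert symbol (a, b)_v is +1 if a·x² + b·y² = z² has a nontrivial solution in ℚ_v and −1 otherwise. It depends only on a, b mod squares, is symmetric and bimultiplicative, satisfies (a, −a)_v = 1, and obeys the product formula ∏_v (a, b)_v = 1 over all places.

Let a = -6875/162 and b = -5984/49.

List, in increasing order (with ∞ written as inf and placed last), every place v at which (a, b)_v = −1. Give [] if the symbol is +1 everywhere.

[17, inf]

(a, b) ≡ (-22, -374) mod (ℚ^×)²; places V = {2, 3, 5, 7, 11, 17, ∞}.
(a,b)_5: α=4, u≡2; β=0, v≡4 (mod 5); (2|5)=-1, (4|5)=+1; sign (−1)^0·-1^0·+1^4 = +1.
(a,b)_∞: sgn(-22)=−, sgn(-374)=−, so -1.
(a,b)_7: α=0, u≡6; β=-2, v≡1 (mod 7); (6|7)=-1, (1|7)=+1; sign (−1)^0·-1^-2·+1^0 = +1.
(a,b)_3: α=-4, u≡2; β=0, v≡1 (mod 3); (2|3)=-1, (1|3)=+1; sign (−1)^0·-1^0·+1^-4 = +1.
(a,b)_11: α=1, u≡3; β=1, v≡10 (mod 11); (3|11)=+1, (10|11)=-1; sign (−1)^1·+1^1·-1^1 = +1.
(a,b)_2: α=-1, β=5; u≡5, v≡5 (mod 8); ε(u)ε(v)=0·0, αω(v)=-1·1, βω(u)=5·1; sum ≡ 0  ⇒  +1.
(a,b)_17: α=0, u≡3; β=1, v≡6 (mod 17); (3|17)=-1, (6|17)=-1; sign (−1)^0·-1^1·-1^0 = -1.
|Ram(-22, -374)| = 2, even; anisotropic at {17, ∞}.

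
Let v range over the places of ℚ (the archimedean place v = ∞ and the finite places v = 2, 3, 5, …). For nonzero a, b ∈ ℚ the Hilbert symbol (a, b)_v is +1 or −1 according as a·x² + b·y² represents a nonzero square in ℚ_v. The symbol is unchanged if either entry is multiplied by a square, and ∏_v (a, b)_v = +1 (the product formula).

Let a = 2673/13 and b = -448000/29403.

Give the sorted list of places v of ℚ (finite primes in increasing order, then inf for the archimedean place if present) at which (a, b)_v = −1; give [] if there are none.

Mod squares: a ≡ 429, b ≡ -210. Check v ∈ {∞, 2, 3, 5, 7, 11, 13}.
v=2: v_2(a)=0, v_2(b)=9; units ≡ 5, 7 (mod 8); ε·ε+αω+βω = 0·1+0·0+9·1 ≡ 1  ⇒  (a,b)_2 = -1.
v=5: a=5^0·(≡1), b=5^3·(≡2) mod 5; (1|5)=+1, (2|5)=-1; (−1)^{0·3·2}·(+1)^3·(-1)^0 = +1.
v=3: a=3^5·(≡2), b=3^-5·(≡2) mod 3; (2|3)=-1, (2|3)=-1; (−1)^{5·-5·1}·(-1)^-5·(-1)^5 = -1.
v=∞: 429 > 0 and -210 < 0  ⇒  (a,b)_∞ = +1.
v=7: a=7^0·(≡1), b=7^1·(≡5) mod 7; (1|7)=+1, (5|7)=-1; (−1)^{0·1·3}·(+1)^1·(-1)^0 = +1.
v=13: a=13^-1·(≡8), b=13^0·(≡11) mod 13; (8|13)=-1, (11|13)=-1; (−1)^{-1·0·6}·(-1)^0·(-1)^-1 = -1.
v=11: a=11^1·(≡6), b=11^-2·(≡8) mod 11; (6|11)=-1, (8|11)=-1; (−1)^{1·-2·5}·(-1)^-2·(-1)^1 = -1.
(429, -210 / ℚ) ramifies at {2, 3, 11, 13}: a division algebra.

[2, 3, 11, 13]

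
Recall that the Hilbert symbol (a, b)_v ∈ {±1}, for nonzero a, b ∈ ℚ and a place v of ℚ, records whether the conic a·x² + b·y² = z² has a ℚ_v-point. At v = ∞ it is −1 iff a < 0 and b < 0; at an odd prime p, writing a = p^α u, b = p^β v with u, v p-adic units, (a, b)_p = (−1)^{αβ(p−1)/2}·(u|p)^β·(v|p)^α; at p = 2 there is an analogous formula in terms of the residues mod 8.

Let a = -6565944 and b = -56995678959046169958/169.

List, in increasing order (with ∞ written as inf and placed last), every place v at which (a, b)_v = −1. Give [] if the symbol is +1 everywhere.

[2, 11, 19, inf]

(a, b) ≡ (-13566, -21318) mod (ℚ^×)²; places V = {2, 3, 7, 11, 13, 17, 19, ∞}.
(a,b)_7: α=1, u≡1; β=4, v≡2 (mod 7); (1|7)=+1, (2|7)=+1; sign (−1)^0·+1^4·+1^1 = +1.
(a,b)_2: α=3, β=1; u≡1, v≡5 (mod 8); ε(u)ε(v)=0·0, αω(v)=3·1, βω(u)=1·0; sum ≡ 1  ⇒  -1.
(a,b)_17: α=1, u≡8; β=3, v≡2 (mod 17); (8|17)=+1, (2|17)=+1; sign (−1)^0·+1^3·+1^1 = +1.
(a,b)_3: α=1, u≡2; β=7, v≡1 (mod 3); (2|3)=-1, (1|3)=+1; sign (−1)^1·-1^7·+1^1 = +1.
(a,b)_∞: sgn(-13566)=−, sgn(-21318)=−, so -1.
(a,b)_13: α=0, u≡5; β=-2, v≡8 (mod 13); (5|13)=-1, (8|13)=-1; sign (−1)^0·-1^-2·-1^0 = +1.
(a,b)_19: α=1, u≡15; β=3, v≡14 (mod 19); (15|19)=-1, (14|19)=-1; sign (−1)^1·-1^3·-1^1 = -1.
(a,b)_11: α=2, u≡10; β=5, v≡5 (mod 11); (10|11)=-1, (5|11)=+1; sign (−1)^0·-1^5·+1^2 = -1.
Ram(-13566, -21318) = {2, 11, 19, ∞}; no ℚ_2-point on the conic.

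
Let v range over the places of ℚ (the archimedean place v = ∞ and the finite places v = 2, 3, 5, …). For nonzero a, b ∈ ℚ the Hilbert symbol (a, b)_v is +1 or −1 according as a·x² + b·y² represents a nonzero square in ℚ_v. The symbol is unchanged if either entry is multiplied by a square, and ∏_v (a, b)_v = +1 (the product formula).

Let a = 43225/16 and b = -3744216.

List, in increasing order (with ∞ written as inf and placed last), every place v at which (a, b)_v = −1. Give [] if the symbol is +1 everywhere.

[13, 17]

Mod squares: a ≡ 1729, b ≡ -104006. Check v ∈ {∞, 2, 3, 5, 7, 13, 17, 19, 23}.
v=3: a=3^0·(≡1), b=3^2·(≡1) mod 3; (1|3)=+1, (1|3)=+1; (−1)^{0·2·1}·(+1)^2·(+1)^0 = +1.
v=2: v_2(a)=-4, v_2(b)=3; units ≡ 1, 5 (mod 8); ε·ε+αω+βω = 0·0+-4·1+3·0 ≡ 0  ⇒  (a,b)_2 = +1.
v=19: a=19^1·(≡8), b=19^1·(≡4) mod 19; (8|19)=-1, (4|19)=+1; (−1)^{1·1·9}·(-1)^1·(+1)^1 = +1.
v=17: a=17^0·(≡6), b=17^1·(≡4) mod 17; (6|17)=-1, (4|17)=+1; (−1)^{0·1·8}·(-1)^1·(+1)^0 = -1.
v=23: a=23^0·(≡12), b=23^1·(≡2) mod 23; (12|23)=+1, (2|23)=+1; (−1)^{0·1·11}·(+1)^1·(+1)^0 = +1.
v=5: a=5^2·(≡4), b=5^0·(≡4) mod 5; (4|5)=+1, (4|5)=+1; (−1)^{2·0·2}·(+1)^0·(+1)^2 = +1.
v=7: a=7^1·(≡4), b=7^1·(≡3) mod 7; (4|7)=+1, (3|7)=-1; (−1)^{1·1·3}·(+1)^1·(-1)^1 = +1.
v=∞: 1729 > 0 and -104006 < 0  ⇒  (a,b)_∞ = +1.
v=13: a=13^1·(≡12), b=13^0·(≡5) mod 13; (12|13)=+1, (5|13)=-1; (−1)^{1·0·6}·(+1)^0·(-1)^1 = -1.
|Ram(1729, -104006)| = 2, even; anisotropic at {13, 17}.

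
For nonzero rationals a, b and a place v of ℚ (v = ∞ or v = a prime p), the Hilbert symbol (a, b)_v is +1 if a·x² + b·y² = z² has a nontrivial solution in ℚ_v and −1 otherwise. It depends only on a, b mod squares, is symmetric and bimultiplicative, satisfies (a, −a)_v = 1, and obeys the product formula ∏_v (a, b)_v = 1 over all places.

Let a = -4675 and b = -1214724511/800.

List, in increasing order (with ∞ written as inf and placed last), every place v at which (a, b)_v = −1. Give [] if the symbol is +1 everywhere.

(a, b) ≡ (-187, -49742) mod (ℚ^×)²; places V = {2, 5, 7, 11, 13, 17, 19, ∞}.
(a,b)_2: α=0, β=-5; u≡5, v≡1 (mod 8); ε(u)ε(v)=0·0, αω(v)=0·0, βω(u)=-5·1; sum ≡ 1  ⇒  -1.
(a,b)_∞: sgn(-187)=−, sgn(-49742)=−, so -1.
(a,b)_17: α=1, u≡14; β=3, v≡1 (mod 17); (14|17)=-1, (1|17)=+1; sign (−1)^0·-1^3·+1^1 = -1.
(a,b)_13: α=0, u≡5; β=2, v≡1 (mod 13); (5|13)=-1, (1|13)=+1; sign (−1)^0·-1^2·+1^0 = +1.
(a,b)_19: α=0, u≡18; β=1, v≡11 (mod 19); (18|19)=-1, (11|19)=+1; sign (−1)^0·-1^1·+1^0 = -1.
(a,b)_7: α=0, u≡1; β=1, v≡3 (mod 7); (1|7)=+1, (3|7)=-1; sign (−1)^0·+1^1·-1^0 = +1.
(a,b)_11: α=1, u≡4; β=1, v≡2 (mod 11); (4|11)=+1, (2|11)=-1; sign (−1)^1·+1^1·-1^1 = +1.
(a,b)_5: α=2, u≡3; β=-2, v≡2 (mod 5); (3|5)=-1, (2|5)=-1; sign (−1)^0·-1^-2·-1^2 = +1.
Ram(-187, -49742) = {2, 17, 19, ∞}; no ℚ_2-point on the conic.

[2, 17, 19, inf]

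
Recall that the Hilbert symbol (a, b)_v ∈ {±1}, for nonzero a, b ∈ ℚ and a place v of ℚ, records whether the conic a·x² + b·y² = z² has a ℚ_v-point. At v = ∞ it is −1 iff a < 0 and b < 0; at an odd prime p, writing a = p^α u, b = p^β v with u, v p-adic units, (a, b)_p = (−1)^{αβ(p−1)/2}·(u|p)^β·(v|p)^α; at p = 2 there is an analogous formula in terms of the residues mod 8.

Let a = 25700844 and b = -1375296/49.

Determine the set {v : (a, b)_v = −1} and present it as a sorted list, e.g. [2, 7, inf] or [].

[2, 3, 13, 19]

(a, b) ≡ (38019, -21489) mod (ℚ^×)²; places V = {2, 3, 7, 13, 19, 23, 29, ∞}.
(a,b)_19: α=1, u≡9; β=1, v≡4 (mod 19); (9|19)=+1, (4|19)=+1; sign (−1)^1·+1^1·+1^1 = -1.
(a,b)_2: α=2, β=6; u≡3, v≡7 (mod 8); ε(u)ε(v)=1·1, αω(v)=2·0, βω(u)=6·1; sum ≡ 1  ⇒  -1.
(a,b)_7: α=0, u≡1; β=-2, v≡1 (mod 7); (1|7)=+1, (1|7)=+1; sign (−1)^0·+1^-2·+1^0 = +1.
(a,b)_3: α=1, u≡1; β=1, v≡1 (mod 3); (1|3)=+1, (1|3)=+1; sign (−1)^1·+1^1·+1^1 = -1.
(a,b)_23: α=1, u≡19; β=0, v≡4 (mod 23); (19|23)=-1, (4|23)=+1; sign (−1)^0·-1^0·+1^1 = +1.
(a,b)_∞: sgn(38019)=+, sgn(-21489)=−, so +1.
(a,b)_29: α=1, u≡25; β=1, v≡1 (mod 29); (25|29)=+1, (1|29)=+1; sign (−1)^0·+1^1·+1^1 = +1.
(a,b)_13: α=2, u≡2; β=1, v≡8 (mod 13); (2|13)=-1, (8|13)=-1; sign (−1)^0·-1^1·-1^2 = -1.
(38019, -21489 / ℚ) ramifies at {2, 3, 13, 19}: a division algebra.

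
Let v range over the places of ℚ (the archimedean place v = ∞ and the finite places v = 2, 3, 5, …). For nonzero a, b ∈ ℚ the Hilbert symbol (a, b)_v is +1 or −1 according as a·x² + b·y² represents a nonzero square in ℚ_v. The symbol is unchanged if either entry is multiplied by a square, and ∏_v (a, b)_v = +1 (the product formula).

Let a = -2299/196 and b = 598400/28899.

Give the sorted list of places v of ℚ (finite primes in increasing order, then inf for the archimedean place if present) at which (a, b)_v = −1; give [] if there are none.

[2, 19]

(a, b) ≡ (-19, 7106) mod (ℚ^×)²; places V = {2, 3, 5, 7, 11, 13, 17, 19, ∞}.
(a,b)_13: α=0, u≡2; β=-2, v≡5 (mod 13); (2|13)=-1, (5|13)=-1; sign (−1)^0·-1^-2·-1^0 = +1.
(a,b)_2: α=-2, β=7; u≡5, v≡1 (mod 8); ε(u)ε(v)=0·0, αω(v)=-2·0, βω(u)=7·1; sum ≡ 1  ⇒  -1.
(a,b)_7: α=-2, u≡1; β=0, v≡4 (mod 7); (1|7)=+1, (4|7)=+1; sign (−1)^0·+1^0·+1^-2 = +1.
(a,b)_∞: sgn(-19)=−, sgn(7106)=+, so +1.
(a,b)_17: α=0, u≡9; β=1, v≡7 (mod 17); (9|17)=+1, (7|17)=-1; sign (−1)^0·+1^1·-1^0 = +1.
(a,b)_11: α=2, u≡4; β=1, v≡8 (mod 11); (4|11)=+1, (8|11)=-1; sign (−1)^0·+1^1·-1^2 = +1.
(a,b)_19: α=1, u≡2; β=-1, v≡14 (mod 19); (2|19)=-1, (14|19)=-1; sign (−1)^1·-1^-1·-1^1 = -1.
(a,b)_5: α=0, u≡1; β=2, v≡4 (mod 5); (1|5)=+1, (4|5)=+1; sign (−1)^0·+1^2·+1^0 = +1.
(a,b)_3: α=0, u≡2; β=-2, v≡2 (mod 3); (2|3)=-1, (2|3)=-1; sign (−1)^0·-1^-2·-1^0 = +1.
|Ram(-19, 7106)| = 2, even; anisotropic at {2, 19}.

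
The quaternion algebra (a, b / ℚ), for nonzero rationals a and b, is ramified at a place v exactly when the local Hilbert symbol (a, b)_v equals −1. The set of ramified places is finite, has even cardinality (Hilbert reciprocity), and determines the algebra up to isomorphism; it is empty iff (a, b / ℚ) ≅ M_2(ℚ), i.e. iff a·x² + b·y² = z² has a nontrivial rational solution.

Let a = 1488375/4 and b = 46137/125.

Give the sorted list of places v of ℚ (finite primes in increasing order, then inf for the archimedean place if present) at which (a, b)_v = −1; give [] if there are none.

[3, 13]

Mod squares: a ≡ 15, b ≡ 1365. Check v ∈ {∞, 2, 3, 5, 7, 13}.
v=3: a=3^5·(≡2), b=3^1·(≡2) mod 3; (2|3)=-1, (2|3)=-1; (−1)^{5·1·1}·(-1)^1·(-1)^5 = -1.
v=13: a=13^0·(≡11), b=13^3·(≡1) mod 13; (11|13)=-1, (1|13)=+1; (−1)^{0·3·6}·(-1)^3·(+1)^0 = -1.
v=2: v_2(a)=-2, v_2(b)=0; units ≡ 7, 5 (mod 8); ε·ε+αω+βω = 1·0+-2·1+0·0 ≡ 0  ⇒  (a,b)_2 = +1.
v=5: a=5^3·(≡3), b=5^-3·(≡2) mod 5; (3|5)=-1, (2|5)=-1; (−1)^{3·-3·2}·(-1)^-3·(-1)^3 = +1.
v=7: a=7^2·(≡4), b=7^1·(≡3) mod 7; (4|7)=+1, (3|7)=-1; (−1)^{2·1·3}·(+1)^1·(-1)^2 = +1.
v=∞: 15 > 0 and 1365 > 0  ⇒  (a,b)_∞ = +1.
(15, 1365 / ℚ) ramifies at {3, 13}: a division algebra.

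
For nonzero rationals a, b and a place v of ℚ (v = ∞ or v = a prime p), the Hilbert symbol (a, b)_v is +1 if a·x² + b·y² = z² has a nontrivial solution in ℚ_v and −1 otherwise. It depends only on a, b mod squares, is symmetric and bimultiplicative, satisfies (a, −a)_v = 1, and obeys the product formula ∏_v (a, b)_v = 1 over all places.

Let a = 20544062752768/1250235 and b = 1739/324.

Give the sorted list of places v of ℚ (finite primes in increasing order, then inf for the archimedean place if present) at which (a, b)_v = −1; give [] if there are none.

(a, b) ≡ (2312870, 1739) mod (ℚ^×)²; places V = {2, 3, 5, 7, 19, 29, 37, 47, ∞}.
(a,b)_29: α=2, u≡23; β=0, v≡23 (mod 29); (23|29)=+1, (23|29)=+1; sign (−1)^0·+1^0·+1^2 = +1.
(a,b)_19: α=3, u≡16; β=0, v≡10 (mod 19); (16|19)=+1, (10|19)=-1; sign (−1)^0·+1^0·-1^3 = -1.
(a,b)_∞: sgn(2312870)=+, sgn(1739)=+, so +1.
(a,b)_47: α=1, u≡32; β=1, v≡2 (mod 47); (32|47)=+1, (2|47)=+1; sign (−1)^1·+1^1·+1^1 = -1.
(a,b)_7: α=-3, u≡6; β=0, v≡5 (mod 7); (6|7)=-1, (5|7)=-1; sign (−1)^0·-1^0·-1^-3 = -1.
(a,b)_37: α=1, u≡23; β=1, v≡3 (mod 37); (23|37)=-1, (3|37)=+1; sign (−1)^0·-1^1·+1^1 = -1.
(a,b)_2: α=11, β=-2; u≡3, v≡3 (mod 8); ε(u)ε(v)=1·1, αω(v)=11·1, βω(u)=-2·1; sum ≡ 0  ⇒  +1.
(a,b)_3: α=-6, u≡2; β=-4, v≡2 (mod 3); (2|3)=-1, (2|3)=-1; sign (−1)^0·-1^-4·-1^-6 = +1.
(a,b)_5: α=-1, u≡4; β=0, v≡1 (mod 5); (4|5)=+1, (1|5)=+1; sign (−1)^0·+1^0·+1^-1 = +1.
(2312870, 1739 / ℚ) ramifies at {7, 19, 37, 47}: a division algebra.

[7, 19, 37, 47]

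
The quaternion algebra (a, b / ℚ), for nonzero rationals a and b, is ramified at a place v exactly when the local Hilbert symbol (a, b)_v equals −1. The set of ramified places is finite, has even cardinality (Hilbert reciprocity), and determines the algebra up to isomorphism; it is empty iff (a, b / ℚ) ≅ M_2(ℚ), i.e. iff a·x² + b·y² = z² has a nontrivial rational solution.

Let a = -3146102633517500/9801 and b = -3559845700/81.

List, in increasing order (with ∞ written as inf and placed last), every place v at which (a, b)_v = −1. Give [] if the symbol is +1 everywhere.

Mod squares: a ≡ -1007, b ≡ -12673. Check v ∈ {∞, 2, 3, 5, 11, 19, 23, 29, 53}.
v=53: a=53^3·(≡21), b=53^2·(≡24) mod 53; (21|53)=-1, (24|53)=+1; (−1)^{3·2·26}·(-1)^2·(+1)^3 = +1.
v=11: a=11^-2·(≡9), b=11^0·(≡10) mod 11; (9|11)=+1, (10|11)=-1; (−1)^{-2·0·5}·(+1)^0·(-1)^-2 = +1.
v=2: v_2(a)=2, v_2(b)=2; units ≡ 1, 7 (mod 8); ε·ε+αω+βω = 0·1+2·0+2·0 ≡ 0  ⇒  (a,b)_2 = +1.
v=29: a=29^2·(≡10), b=29^1·(≡2) mod 29; (10|29)=-1, (2|29)=-1; (−1)^{2·1·14}·(-1)^1·(-1)^2 = -1.
v=3: a=3^-4·(≡1), b=3^-4·(≡2) mod 3; (1|3)=+1, (2|3)=-1; (−1)^{-4·-4·1}·(+1)^-4·(-1)^-4 = +1.
v=∞: -1007 < 0 and -12673 < 0  ⇒  (a,b)_∞ = -1.
v=5: a=5^4·(≡2), b=5^2·(≡2) mod 5; (2|5)=-1, (2|5)=-1; (−1)^{4·2·2}·(-1)^2·(-1)^4 = +1.
v=23: a=23^2·(≡5), b=23^1·(≡2) mod 23; (5|23)=-1, (2|23)=+1; (−1)^{2·1·11}·(-1)^1·(+1)^2 = -1.
v=19: a=19^1·(≡5), b=19^1·(≡6) mod 19; (5|19)=+1, (6|19)=+1; (−1)^{1·1·9}·(+1)^1·(+1)^1 = -1.
|Ram(-1007, -12673)| = 4, even; anisotropic at {19, 23, 29, ∞}.

[19, 23, 29, inf]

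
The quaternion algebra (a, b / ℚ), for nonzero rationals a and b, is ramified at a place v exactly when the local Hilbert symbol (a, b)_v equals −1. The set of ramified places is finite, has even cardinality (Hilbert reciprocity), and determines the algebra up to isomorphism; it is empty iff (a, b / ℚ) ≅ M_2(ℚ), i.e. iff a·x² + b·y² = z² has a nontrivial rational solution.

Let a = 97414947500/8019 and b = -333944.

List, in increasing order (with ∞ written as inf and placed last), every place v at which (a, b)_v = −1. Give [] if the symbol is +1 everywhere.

Mod squares: a ≡ 3289, b ≡ -494. Check v ∈ {∞, 2, 3, 5, 11, 13, 19, 23}.
v=∞: 3289 > 0 and -494 < 0  ⇒  (a,b)_∞ = +1.
v=11: a=11^-1·(≡8), b=11^0·(≡5) mod 11; (8|11)=-1, (5|11)=+1; (−1)^{-1·0·5}·(-1)^0·(+1)^-1 = +1.
v=13: a=13^1·(≡2), b=13^3·(≡4) mod 13; (2|13)=-1, (4|13)=+1; (−1)^{1·3·6}·(-1)^3·(+1)^1 = -1.
v=5: a=5^4·(≡4), b=5^0·(≡1) mod 5; (4|5)=+1, (1|5)=+1; (−1)^{4·0·2}·(+1)^0·(+1)^4 = +1.
v=23: a=23^1·(≡14), b=23^0·(≡16) mod 23; (14|23)=-1, (16|23)=+1; (−1)^{1·0·11}·(-1)^0·(+1)^1 = +1.
v=3: a=3^-6·(≡1), b=3^0·(≡1) mod 3; (1|3)=+1, (1|3)=+1; (−1)^{-6·0·1}·(+1)^0·(+1)^-6 = +1.
v=19: a=19^4·(≡2), b=19^1·(≡18) mod 19; (2|19)=-1, (18|19)=-1; (−1)^{4·1·9}·(-1)^1·(-1)^4 = -1.
v=2: v_2(a)=2, v_2(b)=3; units ≡ 1, 1 (mod 8); ε·ε+αω+βω = 0·0+2·0+3·0 ≡ 0  ⇒  (a,b)_2 = +1.
|Ram(3289, -494)| = 2, even; anisotropic at {13, 19}.

[13, 19]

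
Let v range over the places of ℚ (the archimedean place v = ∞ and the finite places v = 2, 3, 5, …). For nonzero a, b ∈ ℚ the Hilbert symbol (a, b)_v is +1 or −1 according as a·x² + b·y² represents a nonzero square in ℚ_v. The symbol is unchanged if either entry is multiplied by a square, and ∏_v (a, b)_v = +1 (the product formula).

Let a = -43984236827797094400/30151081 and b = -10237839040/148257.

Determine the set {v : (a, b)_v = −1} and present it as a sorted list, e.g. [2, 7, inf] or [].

[2, 13, 19, inf]

(a, b) ≡ (-6, -40755) mod (ℚ^×)²; places V = {2, 3, 5, 11, 13, 17, 19, 43, ∞}.
(a,b)_∞: sgn(-6)=−, sgn(-40755)=−, so -1.
(a,b)_19: α=-2, u≡18; β=-1, v≡18 (mod 19); (18|19)=-1, (18|19)=-1; sign (−1)^0·-1^-1·-1^-2 = -1.
(a,b)_2: α=23, β=6; u≡5, v≡5 (mod 8); ε(u)ε(v)=0·0, αω(v)=23·1, βω(u)=6·1; sum ≡ 1  ⇒  -1.
(a,b)_3: α=1, u≡1; β=-3, v≡2 (mod 3); (1|3)=+1, (2|3)=-1; sign (−1)^1·+1^-3·-1^1 = +1.
(a,b)_17: α=-4, u≡11; β=-2, v≡12 (mod 17); (11|17)=-1, (12|17)=-1; sign (−1)^0·-1^-2·-1^-4 = +1.
(a,b)_11: α=2, u≡5; β=3, v≡2 (mod 11); (5|11)=+1, (2|11)=-1; sign (−1)^0·+1^3·-1^2 = +1.
(a,b)_13: α=2, u≡11; β=1, v≡2 (mod 13); (11|13)=-1, (2|13)=-1; sign (−1)^0·-1^1·-1^2 = -1.
(a,b)_5: α=2, u≡4; β=1, v≡1 (mod 5); (4|5)=+1, (1|5)=+1; sign (−1)^0·+1^1·+1^2 = +1.
(a,b)_43: α=4, u≡8; β=2, v≡40 (mod 43); (8|43)=-1, (40|43)=+1; sign (−1)^0·-1^2·+1^4 = +1.
(-6, -40755 / ℚ) ramifies at {2, 13, 19, ∞}: a division algebra.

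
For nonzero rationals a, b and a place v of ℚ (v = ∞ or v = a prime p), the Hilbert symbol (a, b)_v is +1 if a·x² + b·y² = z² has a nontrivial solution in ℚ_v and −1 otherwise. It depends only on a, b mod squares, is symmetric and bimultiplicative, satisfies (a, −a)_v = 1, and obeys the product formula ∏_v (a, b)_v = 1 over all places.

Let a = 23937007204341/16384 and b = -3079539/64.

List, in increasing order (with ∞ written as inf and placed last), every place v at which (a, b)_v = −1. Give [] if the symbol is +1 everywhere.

(a, b) ≡ (29, -38019) mod (ℚ^×)²; places V = {2, 3, 7, 11, 19, 23, 29, ∞}.
(a,b)_∞: sgn(29)=+, sgn(-38019)=−, so +1.
(a,b)_2: α=-14, β=-6; u≡5, v≡5 (mod 8); ε(u)ε(v)=0·0, αω(v)=-14·1, βω(u)=-6·1; sum ≡ 0  ⇒  +1.
(a,b)_7: α=2, u≡1; β=0, v≡6 (mod 7); (1|7)=+1, (6|7)=-1; sign (−1)^0·+1^0·-1^2 = +1.
(a,b)_29: α=1, u≡24; β=1, v≡6 (mod 29); (24|29)=+1, (6|29)=+1; sign (−1)^0·+1^1·+1^1 = +1.
(a,b)_11: α=2, u≡2; β=0, v≡6 (mod 11); (2|11)=-1, (6|11)=-1; sign (−1)^0·-1^0·-1^2 = +1.
(a,b)_19: α=2, u≡3; β=1, v≡12 (mod 19); (3|19)=-1, (12|19)=-1; sign (−1)^0·-1^1·-1^2 = -1.
(a,b)_3: α=6, u≡2; β=5, v≡2 (mod 3); (2|3)=-1, (2|3)=-1; sign (−1)^0·-1^5·-1^6 = -1.
(a,b)_23: α=2, u≡6; β=1, v≡2 (mod 23); (6|23)=+1, (2|23)=+1; sign (−1)^0·+1^1·+1^2 = +1.
|Ram(29, -38019)| = 2, even; anisotropic at {3, 19}.

[3, 19]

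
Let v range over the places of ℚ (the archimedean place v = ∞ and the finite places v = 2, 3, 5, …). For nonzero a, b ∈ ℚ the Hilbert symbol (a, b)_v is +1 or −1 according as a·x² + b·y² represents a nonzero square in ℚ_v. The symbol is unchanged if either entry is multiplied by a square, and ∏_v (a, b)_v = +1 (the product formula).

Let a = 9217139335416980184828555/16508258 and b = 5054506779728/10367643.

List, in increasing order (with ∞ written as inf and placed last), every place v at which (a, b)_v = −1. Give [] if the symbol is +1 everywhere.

[2, 7, 29, 37]

(a, b) ≡ (15910, 968919) mod (ℚ^×)²; places V = {2, 3, 5, 7, 11, 13, 17, 19, 23, 29, 37, 43, ∞}.
(a,b)_37: α=3, u≡29; β=1, v≡4 (mod 37); (29|37)=-1, (4|37)=+1; sign (−1)^0·-1^1·+1^3 = -1.
(a,b)_43: α=7, u≡37; β=3, v≡31 (mod 43); (37|43)=-1, (31|43)=+1; sign (−1)^1·-1^3·+1^7 = +1.
(a,b)_5: α=1, u≡2; β=0, v≡1 (mod 5); (2|5)=-1, (1|5)=+1; sign (−1)^0·-1^0·+1^1 = +1.
(a,b)_17: α=-2, u≡15; β=0, v≡15 (mod 17); (15|17)=+1, (15|17)=+1; sign (−1)^0·+1^0·+1^-2 = +1.
(a,b)_∞: sgn(15910)=+, sgn(968919)=+, so +1.
(a,b)_13: α=-4, u≡8; β=-4, v≡10 (mod 13); (8|13)=-1, (10|13)=+1; sign (−1)^0·-1^-4·+1^-4 = +1.
(a,b)_3: α=2, u≡1; β=-1, v≡2 (mod 3); (1|3)=+1, (2|3)=-1; sign (−1)^0·+1^-1·-1^2 = +1.
(a,b)_7: α=2, u≡3; β=1, v≡5 (mod 7); (3|7)=-1, (5|7)=-1; sign (−1)^0·-1^1·-1^2 = -1.
(a,b)_19: α=2, u≡7; β=0, v≡3 (mod 19); (7|19)=+1, (3|19)=-1; sign (−1)^0·+1^0·-1^2 = +1.
(a,b)_2: α=-1, β=4; u≡3, v≡7 (mod 8); ε(u)ε(v)=1·1, αω(v)=-1·0, βω(u)=4·1; sum ≡ 1  ⇒  -1.
(a,b)_29: α=2, u≡8; β=1, v≡15 (mod 29); (8|29)=-1, (15|29)=-1; sign (−1)^0·-1^1·-1^2 = -1.
(a,b)_11: α=0, u≡4; β=-2, v≡8 (mod 11); (4|11)=+1, (8|11)=-1; sign (−1)^0·+1^-2·-1^0 = +1.
(a,b)_23: α=0, u≡11; β=2, v≡21 (mod 23); (11|23)=-1, (21|23)=-1; sign (−1)^0·-1^2·-1^0 = +1.
(15910, 968919 / ℚ) ramifies at {2, 7, 29, 37}: a division algebra.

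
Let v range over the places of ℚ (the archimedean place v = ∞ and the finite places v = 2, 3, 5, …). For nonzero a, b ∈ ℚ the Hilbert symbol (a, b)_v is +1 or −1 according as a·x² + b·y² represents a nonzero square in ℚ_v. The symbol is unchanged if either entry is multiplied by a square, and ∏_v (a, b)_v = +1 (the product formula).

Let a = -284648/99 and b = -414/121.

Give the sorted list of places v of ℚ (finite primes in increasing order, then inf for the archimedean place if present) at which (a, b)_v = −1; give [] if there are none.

[7, 13, 17, inf]

Mod squares: a ≡ -782782, b ≡ -46. Check v ∈ {∞, 2, 3, 7, 11, 13, 17, 23}.
v=23: a=23^1·(≡3), b=23^1·(≡20) mod 23; (3|23)=+1, (20|23)=-1; (−1)^{1·1·11}·(+1)^1·(-1)^1 = +1.
v=3: a=3^-2·(≡2), b=3^2·(≡2) mod 3; (2|3)=-1, (2|3)=-1; (−1)^{-2·2·1}·(-1)^2·(-1)^-2 = +1.
v=∞: -782782 < 0 and -46 < 0  ⇒  (a,b)_∞ = -1.
v=13: a=13^1·(≡6), b=13^0·(≡7) mod 13; (6|13)=-1, (7|13)=-1; (−1)^{1·0·6}·(-1)^0·(-1)^1 = -1.
v=11: a=11^-1·(≡6), b=11^-2·(≡4) mod 11; (6|11)=-1, (4|11)=+1; (−1)^{-1·-2·5}·(-1)^-2·(+1)^-1 = +1.
v=17: a=17^1·(≡11), b=17^0·(≡14) mod 17; (11|17)=-1, (14|17)=-1; (−1)^{1·0·8}·(-1)^0·(-1)^1 = -1.
v=7: a=7^1·(≡6), b=7^0·(≡3) mod 7; (6|7)=-1, (3|7)=-1; (−1)^{1·0·3}·(-1)^0·(-1)^1 = -1.
v=2: v_2(a)=3, v_2(b)=1; units ≡ 1, 1 (mod 8); ε·ε+αω+βω = 0·0+3·0+1·0 ≡ 0  ⇒  (a,b)_2 = +1.
(-782782, -46 / ℚ) ramifies at {7, 13, 17, ∞}: a division algebra.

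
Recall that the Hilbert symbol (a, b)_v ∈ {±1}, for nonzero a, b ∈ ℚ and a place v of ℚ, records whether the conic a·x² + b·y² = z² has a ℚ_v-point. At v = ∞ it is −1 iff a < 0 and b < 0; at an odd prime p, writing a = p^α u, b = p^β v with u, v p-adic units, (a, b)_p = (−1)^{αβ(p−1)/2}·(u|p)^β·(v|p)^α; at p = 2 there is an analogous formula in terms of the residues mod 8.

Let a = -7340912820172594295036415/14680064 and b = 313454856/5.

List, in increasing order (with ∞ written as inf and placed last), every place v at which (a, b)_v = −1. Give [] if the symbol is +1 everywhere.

[2, 3, 5, 7, 13, 23]

Mod squares: a ≡ -210, b ≡ 8970. Check v ∈ {∞, 2, 3, 5, 7, 11, 13, 19, 23, 43}.
v=7: a=7^-1·(≡3), b=7^0·(≡3) mod 7; (3|7)=-1, (3|7)=-1; (−1)^{-1·0·3}·(-1)^0·(-1)^-1 = -1.
v=11: a=11^6·(≡2), b=11^2·(≡5) mod 11; (2|11)=-1, (5|11)=+1; (−1)^{6·2·5}·(-1)^2·(+1)^6 = +1.
v=19: a=19^0·(≡10), b=19^2·(≡3) mod 19; (10|19)=-1, (3|19)=-1; (−1)^{0·2·9}·(-1)^2·(-1)^0 = +1.
v=23: a=23^2·(≡7), b=23^1·(≡15) mod 23; (7|23)=-1, (15|23)=-1; (−1)^{2·1·11}·(-1)^1·(-1)^2 = -1.
v=43: a=43^2·(≡26), b=43^0·(≡7) mod 43; (26|43)=-1, (7|43)=-1; (−1)^{2·0·21}·(-1)^0·(-1)^2 = +1.
v=3: a=3^25·(≡2), b=3^1·(≡2) mod 3; (2|3)=-1, (2|3)=-1; (−1)^{25·1·1}·(-1)^1·(-1)^25 = -1.
v=2: v_2(a)=-21, v_2(b)=3; units ≡ 7, 5 (mod 8); ε·ε+αω+βω = 1·0+-21·1+3·0 ≡ 1  ⇒  (a,b)_2 = -1.
v=5: a=5^1·(≡3), b=5^-1·(≡1) mod 5; (3|5)=-1, (1|5)=+1; (−1)^{1·-1·2}·(-1)^-1·(+1)^1 = -1.
v=∞: -210 < 0 and 8970 > 0  ⇒  (a,b)_∞ = +1.
v=13: a=13^0·(≡6), b=13^1·(≡9) mod 13; (6|13)=-1, (9|13)=+1; (−1)^{0·1·6}·(-1)^1·(+1)^0 = -1.
Ram(-210, 8970) = {2, 3, 5, 7, 13, 23}; no ℚ_2-point on the conic.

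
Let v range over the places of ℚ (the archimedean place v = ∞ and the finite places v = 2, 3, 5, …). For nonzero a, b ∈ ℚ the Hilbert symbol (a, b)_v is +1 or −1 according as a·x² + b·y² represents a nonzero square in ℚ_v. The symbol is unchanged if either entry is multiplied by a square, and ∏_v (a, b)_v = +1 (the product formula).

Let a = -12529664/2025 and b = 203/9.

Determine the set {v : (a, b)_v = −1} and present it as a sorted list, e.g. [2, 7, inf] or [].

[7, 19, 23, 29]

(a, b) ≡ (-3059, 203) mod (ℚ^×)²; places V = {2, 3, 5, 7, 19, 23, 29, ∞}.
(a,b)_19: α=1, u≡10; β=0, v≡12 (mod 19); (10|19)=-1, (12|19)=-1; sign (−1)^0·-1^0·-1^1 = -1.
(a,b)_7: α=1, u≡2; β=1, v≡4 (mod 7); (2|7)=+1, (4|7)=+1; sign (−1)^1·+1^1·+1^1 = -1.
(a,b)_3: α=-4, u≡1; β=-2, v≡2 (mod 3); (1|3)=+1, (2|3)=-1; sign (−1)^0·+1^-2·-1^-4 = +1.
(a,b)_∞: sgn(-3059)=−, sgn(203)=+, so +1.
(a,b)_2: α=12, β=0; u≡5, v≡3 (mod 8); ε(u)ε(v)=0·1, αω(v)=12·1, βω(u)=0·1; sum ≡ 0  ⇒  +1.
(a,b)_23: α=1, u≡10; β=0, v≡20 (mod 23); (10|23)=-1, (20|23)=-1; sign (−1)^0·-1^0·-1^1 = -1.
(a,b)_29: α=0, u≡8; β=1, v≡4 (mod 29); (8|29)=-1, (4|29)=+1; sign (−1)^0·-1^1·+1^0 = -1.
(a,b)_5: α=-2, u≡1; β=0, v≡2 (mod 5); (1|5)=+1, (2|5)=-1; sign (−1)^0·+1^0·-1^-2 = +1.
Ram(-3059, 203) = {7, 19, 23, 29}; no ℚ_7-point on the conic.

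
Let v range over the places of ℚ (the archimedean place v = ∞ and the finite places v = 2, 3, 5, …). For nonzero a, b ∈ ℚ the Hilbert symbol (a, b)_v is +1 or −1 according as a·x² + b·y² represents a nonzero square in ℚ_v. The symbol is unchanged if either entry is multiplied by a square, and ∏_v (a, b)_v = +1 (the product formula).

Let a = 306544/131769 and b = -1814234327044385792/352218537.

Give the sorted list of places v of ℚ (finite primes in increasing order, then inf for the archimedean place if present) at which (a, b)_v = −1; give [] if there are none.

Mod squares: a ≡ 391, b ≡ -51051. Check v ∈ {∞, 2, 3, 7, 11, 13, 17, 23}.
v=2: v_2(a)=4, v_2(b)=10; units ≡ 7, 5 (mod 8); ε·ε+αω+βω = 1·0+4·1+10·0 ≡ 0  ⇒  (a,b)_2 = +1.
v=13: a=13^0·(≡4), b=13^1·(≡1) mod 13; (4|13)=+1, (1|13)=+1; (−1)^{0·1·6}·(+1)^1·(+1)^0 = +1.
v=∞: 391 > 0 and -51051 < 0  ⇒  (a,b)_∞ = +1.
v=17: a=17^1·(≡6), b=17^5·(≡7) mod 17; (6|17)=-1, (7|17)=-1; (−1)^{1·5·8}·(-1)^5·(-1)^1 = +1.
v=23: a=23^1·(≡17), b=23^4·(≡2) mod 23; (17|23)=-1, (2|23)=+1; (−1)^{1·4·11}·(-1)^4·(+1)^1 = +1.
v=7: a=7^2·(≡5), b=7^3·(≡1) mod 7; (5|7)=-1, (1|7)=+1; (−1)^{2·3·3}·(-1)^3·(+1)^2 = -1.
v=11: a=11^-4·(≡2), b=11^-5·(≡9) mod 11; (2|11)=-1, (9|11)=+1; (−1)^{-4·-5·5}·(-1)^-5·(+1)^-4 = -1.
v=3: a=3^-2·(≡1), b=3^-7·(≡2) mod 3; (1|3)=+1, (2|3)=-1; (−1)^{-2·-7·1}·(+1)^-7·(-1)^-2 = +1.
(391, -51051 / ℚ) ramifies at {7, 11}: a division algebra.

[7, 11]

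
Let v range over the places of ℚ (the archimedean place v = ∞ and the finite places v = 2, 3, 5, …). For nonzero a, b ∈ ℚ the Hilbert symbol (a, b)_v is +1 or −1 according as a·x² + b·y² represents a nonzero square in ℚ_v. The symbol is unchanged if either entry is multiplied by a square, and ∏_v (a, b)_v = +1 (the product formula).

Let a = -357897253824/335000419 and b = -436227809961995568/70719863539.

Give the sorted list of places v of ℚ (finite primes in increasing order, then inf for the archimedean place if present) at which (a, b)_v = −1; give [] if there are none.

[2, inf]

Mod squares: a ≡ -589, b ≡ -21793. Check v ∈ {∞, 2, 3, 11, 13, 17, 19, 31, 37}.
v=31: a=31^1·(≡30), b=31^1·(≡25) mod 31; (30|31)=-1, (25|31)=+1; (−1)^{1·1·15}·(-1)^1·(+1)^1 = +1.
v=11: a=11^4·(≡3), b=11^8·(≡5) mod 11; (3|11)=+1, (5|11)=+1; (−1)^{4·8·5}·(+1)^8·(+1)^4 = +1.
v=2: v_2(a)=6, v_2(b)=4; units ≡ 3, 7 (mod 8); ε·ε+αω+βω = 1·1+6·0+4·1 ≡ 1  ⇒  (a,b)_2 = -1.
v=17: a=17^-2·(≡10), b=17^0·(≡9) mod 17; (10|17)=-1, (9|17)=+1; (−1)^{-2·0·8}·(-1)^0·(+1)^-2 = +1.
v=3: a=3^2·(≡2), b=3^4·(≡2) mod 3; (2|3)=-1, (2|3)=-1; (−1)^{2·4·1}·(-1)^4·(-1)^2 = +1.
v=13: a=13^-2·(≡3), b=13^-4·(≡8) mod 13; (3|13)=+1, (8|13)=-1; (−1)^{-2·-4·6}·(+1)^-4·(-1)^-2 = +1.
v=∞: -589 < 0 and -21793 < 0  ⇒  (a,b)_∞ = -1.
v=37: a=37^2·(≡12), b=37^3·(≡26) mod 37; (12|37)=+1, (26|37)=+1; (−1)^{2·3·18}·(+1)^3·(+1)^2 = +1.
v=19: a=19^-3·(≡4), b=19^-5·(≡8) mod 19; (4|19)=+1, (8|19)=-1; (−1)^{-3·-5·9}·(+1)^-5·(-1)^-3 = +1.
|Ram(-589, -21793)| = 2, even; anisotropic at {2, ∞}.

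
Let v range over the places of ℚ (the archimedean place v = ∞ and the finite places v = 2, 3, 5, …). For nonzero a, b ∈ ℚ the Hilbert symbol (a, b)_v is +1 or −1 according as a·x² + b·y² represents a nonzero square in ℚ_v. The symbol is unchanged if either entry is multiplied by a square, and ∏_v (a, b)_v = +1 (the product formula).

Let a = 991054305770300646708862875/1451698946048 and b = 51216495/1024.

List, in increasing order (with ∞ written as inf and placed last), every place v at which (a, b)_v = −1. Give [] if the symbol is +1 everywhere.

[2, 3]

Mod squares: a ≡ 67830, b ≡ 53295. Check v ∈ {∞, 2, 3, 5, 7, 11, 13, 17, 19, 31}.
v=∞: 67830 > 0 and 53295 > 0  ⇒  (a,b)_∞ = +1.
v=2: v_2(a)=-33, v_2(b)=-10; units ≡ 3, 7 (mod 8); ε·ε+αω+βω = 1·1+-33·0+-10·1 ≡ 1  ⇒  (a,b)_2 = -1.
v=5: a=5^3·(≡1), b=5^1·(≡1) mod 5; (1|5)=+1, (1|5)=+1; (−1)^{3·1·2}·(+1)^1·(+1)^3 = +1.
v=17: a=17^5·(≡6), b=17^1·(≡3) mod 17; (6|17)=-1, (3|17)=-1; (−1)^{5·1·8}·(-1)^1·(-1)^5 = +1.
v=11: a=11^2·(≡3), b=11^1·(≡9) mod 11; (3|11)=+1, (9|11)=+1; (−1)^{2·1·5}·(+1)^1·(+1)^2 = +1.
v=19: a=19^5·(≡9), b=19^1·(≡10) mod 19; (9|19)=+1, (10|19)=-1; (−1)^{5·1·9}·(+1)^1·(-1)^5 = +1.
v=31: a=31^6·(≡16), b=31^2·(≡6) mod 31; (16|31)=+1, (6|31)=-1; (−1)^{6·2·15}·(+1)^2·(-1)^6 = +1.
v=3: a=3^1·(≡2), b=3^1·(≡2) mod 3; (2|3)=-1, (2|3)=-1; (−1)^{1·1·1}·(-1)^1·(-1)^1 = -1.
v=13: a=13^-2·(≡3), b=13^0·(≡7) mod 13; (3|13)=+1, (7|13)=-1; (−1)^{-2·0·6}·(+1)^0·(-1)^-2 = +1.
v=7: a=7^1·(≡1), b=7^0·(≡4) mod 7; (1|7)=+1, (4|7)=+1; (−1)^{1·0·3}·(+1)^0·(+1)^1 = +1.
(67830, 53295 / ℚ) ramifies at {2, 3}: a division algebra.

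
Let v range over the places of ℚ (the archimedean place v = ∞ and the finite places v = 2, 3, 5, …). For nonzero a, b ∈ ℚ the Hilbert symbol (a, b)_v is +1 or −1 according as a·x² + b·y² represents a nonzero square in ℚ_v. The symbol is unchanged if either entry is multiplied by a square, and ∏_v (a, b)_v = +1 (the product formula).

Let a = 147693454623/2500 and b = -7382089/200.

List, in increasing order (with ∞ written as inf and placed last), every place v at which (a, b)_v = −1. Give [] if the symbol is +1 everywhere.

[2, 13]

Mod squares: a ≡ 247, b ≡ -2. Check v ∈ {∞, 2, 3, 5, 11, 13, 19}.
v=19: a=19^3·(≡14), b=19^2·(≡9) mod 19; (14|19)=-1, (9|19)=+1; (−1)^{3·2·9}·(-1)^2·(+1)^3 = +1.
v=13: a=13^3·(≡11), b=13^2·(≡5) mod 13; (11|13)=-1, (5|13)=-1; (−1)^{3·2·6}·(-1)^2·(-1)^3 = -1.
v=∞: 247 > 0 and -2 < 0  ⇒  (a,b)_∞ = +1.
v=11: a=11^2·(≡9), b=11^2·(≡4) mod 11; (9|11)=+1, (4|11)=+1; (−1)^{2·2·5}·(+1)^2·(+1)^2 = +1.
v=3: a=3^4·(≡1), b=3^0·(≡1) mod 3; (1|3)=+1, (1|3)=+1; (−1)^{4·0·1}·(+1)^0·(+1)^4 = +1.
v=2: v_2(a)=-2, v_2(b)=-3; units ≡ 7, 7 (mod 8); ε·ε+αω+βω = 1·1+-2·0+-3·0 ≡ 1  ⇒  (a,b)_2 = -1.
v=5: a=5^-4·(≡2), b=5^-2·(≡2) mod 5; (2|5)=-1, (2|5)=-1; (−1)^{-4·-2·2}·(-1)^-2·(-1)^-4 = +1.
Ram(247, -2) = {2, 13}; no ℚ_2-point on the conic.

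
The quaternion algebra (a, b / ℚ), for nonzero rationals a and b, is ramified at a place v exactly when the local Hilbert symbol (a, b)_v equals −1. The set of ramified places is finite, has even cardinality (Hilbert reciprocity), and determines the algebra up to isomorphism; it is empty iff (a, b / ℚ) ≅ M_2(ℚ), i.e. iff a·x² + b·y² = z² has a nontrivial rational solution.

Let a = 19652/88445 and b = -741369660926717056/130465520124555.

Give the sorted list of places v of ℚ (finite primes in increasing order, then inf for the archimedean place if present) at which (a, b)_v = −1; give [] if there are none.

(a, b) ≡ (85, -39270) mod (ℚ^×)²; places V = {2, 3, 5, 7, 11, 13, 17, 19, ∞}.
(a,b)_17: α=3, u≡5; β=11, v≡8 (mod 17); (5|17)=-1, (8|17)=+1; sign (−1)^0·-1^11·+1^3 = -1.
(a,b)_7: α=-2, u≡4; β=-5, v≡1 (mod 7); (4|7)=+1, (1|7)=+1; sign (−1)^0·+1^-5·+1^-2 = +1.
(a,b)_11: α=0, u≡10; β=-1, v≡3 (mod 11); (10|11)=-1, (3|11)=+1; sign (−1)^0·-1^-1·+1^0 = -1.
(a,b)_13: α=0, u≡8; β=2, v≡4 (mod 13); (8|13)=-1, (4|13)=+1; sign (−1)^0·-1^2·+1^0 = +1.
(a,b)_2: α=2, β=7; u≡5, v≡5 (mod 8); ε(u)ε(v)=0·0, αω(v)=2·1, βω(u)=7·1; sum ≡ 1  ⇒  -1.
(a,b)_∞: sgn(85)=+, sgn(-39270)=−, so +1.
(a,b)_19: α=-2, u≡16; β=-6, v≡15 (mod 19); (16|19)=+1, (15|19)=-1; sign (−1)^0·+1^-6·-1^-2 = +1.
(a,b)_5: α=-1, u≡3; β=-1, v≡4 (mod 5); (3|5)=-1, (4|5)=+1; sign (−1)^0·-1^-1·+1^-1 = -1.
(a,b)_3: α=0, u≡1; β=-1, v≡2 (mod 3); (1|3)=+1, (2|3)=-1; sign (−1)^0·+1^-1·-1^0 = +1.
Ram(85, -39270) = {2, 5, 11, 17}; no ℚ_2-point on the conic.

[2, 5, 11, 17]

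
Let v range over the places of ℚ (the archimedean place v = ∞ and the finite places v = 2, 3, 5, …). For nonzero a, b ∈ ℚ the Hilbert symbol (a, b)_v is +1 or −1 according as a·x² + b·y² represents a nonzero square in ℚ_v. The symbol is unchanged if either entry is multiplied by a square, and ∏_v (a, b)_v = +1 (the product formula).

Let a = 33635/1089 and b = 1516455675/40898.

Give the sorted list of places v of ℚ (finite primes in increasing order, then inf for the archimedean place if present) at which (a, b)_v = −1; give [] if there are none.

Mod squares: a ≡ 35, b ≡ 30566. Check v ∈ {∞, 2, 3, 5, 7, 11, 13, 17, 29, 31}.
v=29: a=29^0·(≡16), b=29^1·(≡10) mod 29; (16|29)=+1, (10|29)=-1; (−1)^{0·1·14}·(+1)^1·(-1)^0 = +1.
v=3: a=3^-2·(≡2), b=3^4·(≡2) mod 3; (2|3)=-1, (2|3)=-1; (−1)^{-2·4·1}·(-1)^4·(-1)^-2 = +1.
v=∞: 35 > 0 and 30566 > 0  ⇒  (a,b)_∞ = +1.
v=13: a=13^0·(≡3), b=13^-2·(≡9) mod 13; (3|13)=+1, (9|13)=+1; (−1)^{0·-2·6}·(+1)^-2·(+1)^0 = +1.
v=5: a=5^1·(≡3), b=5^2·(≡4) mod 5; (3|5)=-1, (4|5)=+1; (−1)^{1·2·2}·(-1)^2·(+1)^1 = +1.
v=7: a=7^1·(≡6), b=7^2·(≡1) mod 7; (6|7)=-1, (1|7)=+1; (−1)^{1·2·3}·(-1)^2·(+1)^1 = +1.
v=17: a=17^0·(≡9), b=17^1·(≡15) mod 17; (9|17)=+1, (15|17)=+1; (−1)^{0·1·8}·(+1)^1·(+1)^0 = +1.
v=2: v_2(a)=0, v_2(b)=-1; units ≡ 3, 3 (mod 8); ε·ε+αω+βω = 1·1+0·1+-1·1 ≡ 0  ⇒  (a,b)_2 = +1.
v=11: a=11^-2·(≡7), b=11^-2·(≡8) mod 11; (7|11)=-1, (8|11)=-1; (−1)^{-2·-2·5}·(-1)^-2·(-1)^-2 = +1.
v=31: a=31^2·(≡1), b=31^1·(≡2) mod 31; (1|31)=+1, (2|31)=+1; (−1)^{2·1·15}·(+1)^1·(+1)^2 = +1.
Ram(a, b) = ∅: the form 35·x² + 30566·y² − z² is isotropic over every ℚ_v, so by Hasse–Minkowski it is isotropic over ℚ.

[]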